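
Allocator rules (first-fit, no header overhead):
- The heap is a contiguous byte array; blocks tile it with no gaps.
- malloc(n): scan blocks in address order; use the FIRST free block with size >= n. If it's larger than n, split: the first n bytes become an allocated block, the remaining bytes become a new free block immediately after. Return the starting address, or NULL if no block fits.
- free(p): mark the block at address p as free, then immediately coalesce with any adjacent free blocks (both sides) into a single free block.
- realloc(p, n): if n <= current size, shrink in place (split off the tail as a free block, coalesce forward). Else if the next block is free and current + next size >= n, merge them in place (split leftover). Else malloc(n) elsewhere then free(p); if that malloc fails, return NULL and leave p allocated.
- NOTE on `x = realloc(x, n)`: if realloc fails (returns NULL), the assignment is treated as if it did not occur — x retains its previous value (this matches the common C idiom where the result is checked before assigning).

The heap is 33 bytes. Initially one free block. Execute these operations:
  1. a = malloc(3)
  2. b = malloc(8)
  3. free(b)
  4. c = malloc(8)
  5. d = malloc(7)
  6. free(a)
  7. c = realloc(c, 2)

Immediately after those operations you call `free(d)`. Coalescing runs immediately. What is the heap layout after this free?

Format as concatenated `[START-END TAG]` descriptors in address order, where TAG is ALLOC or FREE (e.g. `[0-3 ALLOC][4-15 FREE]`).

Answer: [0-2 FREE][3-4 ALLOC][5-32 FREE]

Derivation:
Op 1: a = malloc(3) -> a = 0; heap: [0-2 ALLOC][3-32 FREE]
Op 2: b = malloc(8) -> b = 3; heap: [0-2 ALLOC][3-10 ALLOC][11-32 FREE]
Op 3: free(b) -> (freed b); heap: [0-2 ALLOC][3-32 FREE]
Op 4: c = malloc(8) -> c = 3; heap: [0-2 ALLOC][3-10 ALLOC][11-32 FREE]
Op 5: d = malloc(7) -> d = 11; heap: [0-2 ALLOC][3-10 ALLOC][11-17 ALLOC][18-32 FREE]
Op 6: free(a) -> (freed a); heap: [0-2 FREE][3-10 ALLOC][11-17 ALLOC][18-32 FREE]
Op 7: c = realloc(c, 2) -> c = 3; heap: [0-2 FREE][3-4 ALLOC][5-10 FREE][11-17 ALLOC][18-32 FREE]
free(d): d = 11 -> block [11-17 ALLOC]; mark free, coalesce with adjacent free neighbors -> [0-2 FREE][3-4 ALLOC][5-32 FREE]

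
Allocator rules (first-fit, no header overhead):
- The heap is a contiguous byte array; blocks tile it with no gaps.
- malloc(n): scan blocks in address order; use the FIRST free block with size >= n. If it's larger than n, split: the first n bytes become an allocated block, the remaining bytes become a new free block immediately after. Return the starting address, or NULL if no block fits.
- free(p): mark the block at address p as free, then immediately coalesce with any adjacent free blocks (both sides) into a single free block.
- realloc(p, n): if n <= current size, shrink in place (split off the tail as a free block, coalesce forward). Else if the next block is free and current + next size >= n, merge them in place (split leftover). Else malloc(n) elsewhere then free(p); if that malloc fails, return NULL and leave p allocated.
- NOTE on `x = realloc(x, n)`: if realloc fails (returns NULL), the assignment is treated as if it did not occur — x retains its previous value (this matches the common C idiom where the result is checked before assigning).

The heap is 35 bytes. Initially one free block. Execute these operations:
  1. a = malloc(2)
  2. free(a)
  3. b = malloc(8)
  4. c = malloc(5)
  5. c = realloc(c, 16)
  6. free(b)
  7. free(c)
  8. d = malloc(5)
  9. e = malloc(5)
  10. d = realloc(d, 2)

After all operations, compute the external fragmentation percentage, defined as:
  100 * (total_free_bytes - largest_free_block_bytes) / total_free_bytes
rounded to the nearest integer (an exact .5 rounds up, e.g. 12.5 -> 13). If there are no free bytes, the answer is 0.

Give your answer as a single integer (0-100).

Op 1: a = malloc(2) -> a = 0; heap: [0-1 ALLOC][2-34 FREE]
Op 2: free(a) -> (freed a); heap: [0-34 FREE]
Op 3: b = malloc(8) -> b = 0; heap: [0-7 ALLOC][8-34 FREE]
Op 4: c = malloc(5) -> c = 8; heap: [0-7 ALLOC][8-12 ALLOC][13-34 FREE]
Op 5: c = realloc(c, 16) -> c = 8; heap: [0-7 ALLOC][8-23 ALLOC][24-34 FREE]
Op 6: free(b) -> (freed b); heap: [0-7 FREE][8-23 ALLOC][24-34 FREE]
Op 7: free(c) -> (freed c); heap: [0-34 FREE]
Op 8: d = malloc(5) -> d = 0; heap: [0-4 ALLOC][5-34 FREE]
Op 9: e = malloc(5) -> e = 5; heap: [0-4 ALLOC][5-9 ALLOC][10-34 FREE]
Op 10: d = realloc(d, 2) -> d = 0; heap: [0-1 ALLOC][2-4 FREE][5-9 ALLOC][10-34 FREE]
Free blocks: [3 25] total_free=28 largest=25 -> 100*(28-25)/28 = 300/28 ≈ 10.714 -> rounds to 11

Answer: 11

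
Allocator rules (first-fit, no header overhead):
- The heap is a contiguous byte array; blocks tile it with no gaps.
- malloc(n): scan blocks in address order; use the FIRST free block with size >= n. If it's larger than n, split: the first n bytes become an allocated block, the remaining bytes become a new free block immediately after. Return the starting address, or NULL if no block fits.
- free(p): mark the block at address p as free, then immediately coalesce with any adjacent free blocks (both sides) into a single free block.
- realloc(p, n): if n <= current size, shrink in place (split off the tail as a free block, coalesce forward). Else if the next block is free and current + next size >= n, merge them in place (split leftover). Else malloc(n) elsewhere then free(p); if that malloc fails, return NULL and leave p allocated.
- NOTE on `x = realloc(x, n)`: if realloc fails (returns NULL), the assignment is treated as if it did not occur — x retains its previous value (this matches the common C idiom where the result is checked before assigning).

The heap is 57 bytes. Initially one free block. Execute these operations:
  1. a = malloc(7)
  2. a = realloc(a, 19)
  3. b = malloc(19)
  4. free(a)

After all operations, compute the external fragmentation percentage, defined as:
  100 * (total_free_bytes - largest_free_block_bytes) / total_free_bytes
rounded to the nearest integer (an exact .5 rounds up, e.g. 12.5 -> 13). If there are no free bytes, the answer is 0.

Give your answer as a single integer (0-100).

Op 1: a = malloc(7) -> a = 0; heap: [0-6 ALLOC][7-56 FREE]
Op 2: a = realloc(a, 19) -> a = 0; heap: [0-18 ALLOC][19-56 FREE]
Op 3: b = malloc(19) -> b = 19; heap: [0-18 ALLOC][19-37 ALLOC][38-56 FREE]
Op 4: free(a) -> (freed a); heap: [0-18 FREE][19-37 ALLOC][38-56 FREE]
Free blocks: [19 19] total_free=38 largest=19 -> 100*(38-19)/38 = 1900/38 = 50

Answer: 50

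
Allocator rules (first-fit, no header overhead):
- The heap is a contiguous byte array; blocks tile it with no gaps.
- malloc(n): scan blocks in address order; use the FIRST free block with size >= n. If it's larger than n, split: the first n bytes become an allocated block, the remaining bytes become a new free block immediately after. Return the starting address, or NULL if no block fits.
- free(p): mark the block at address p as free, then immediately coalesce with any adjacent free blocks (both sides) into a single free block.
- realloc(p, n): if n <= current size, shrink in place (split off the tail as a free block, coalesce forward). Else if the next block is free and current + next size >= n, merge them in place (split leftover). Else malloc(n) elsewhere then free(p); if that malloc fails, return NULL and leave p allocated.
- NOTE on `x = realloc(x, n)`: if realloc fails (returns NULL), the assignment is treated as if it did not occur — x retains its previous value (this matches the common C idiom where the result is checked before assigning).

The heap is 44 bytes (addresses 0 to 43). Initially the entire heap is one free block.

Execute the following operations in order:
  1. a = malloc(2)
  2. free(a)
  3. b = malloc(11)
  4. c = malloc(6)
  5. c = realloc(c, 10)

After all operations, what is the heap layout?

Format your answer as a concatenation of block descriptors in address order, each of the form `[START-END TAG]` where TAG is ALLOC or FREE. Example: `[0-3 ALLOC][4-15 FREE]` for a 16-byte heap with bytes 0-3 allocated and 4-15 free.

Op 1: a = malloc(2) -> a = 0; heap: [0-1 ALLOC][2-43 FREE]
Op 2: free(a) -> (freed a); heap: [0-43 FREE]
Op 3: b = malloc(11) -> b = 0; heap: [0-10 ALLOC][11-43 FREE]
Op 4: c = malloc(6) -> c = 11; heap: [0-10 ALLOC][11-16 ALLOC][17-43 FREE]
Op 5: c = realloc(c, 10) -> c = 11; heap: [0-10 ALLOC][11-20 ALLOC][21-43 FREE]

Answer: [0-10 ALLOC][11-20 ALLOC][21-43 FREE]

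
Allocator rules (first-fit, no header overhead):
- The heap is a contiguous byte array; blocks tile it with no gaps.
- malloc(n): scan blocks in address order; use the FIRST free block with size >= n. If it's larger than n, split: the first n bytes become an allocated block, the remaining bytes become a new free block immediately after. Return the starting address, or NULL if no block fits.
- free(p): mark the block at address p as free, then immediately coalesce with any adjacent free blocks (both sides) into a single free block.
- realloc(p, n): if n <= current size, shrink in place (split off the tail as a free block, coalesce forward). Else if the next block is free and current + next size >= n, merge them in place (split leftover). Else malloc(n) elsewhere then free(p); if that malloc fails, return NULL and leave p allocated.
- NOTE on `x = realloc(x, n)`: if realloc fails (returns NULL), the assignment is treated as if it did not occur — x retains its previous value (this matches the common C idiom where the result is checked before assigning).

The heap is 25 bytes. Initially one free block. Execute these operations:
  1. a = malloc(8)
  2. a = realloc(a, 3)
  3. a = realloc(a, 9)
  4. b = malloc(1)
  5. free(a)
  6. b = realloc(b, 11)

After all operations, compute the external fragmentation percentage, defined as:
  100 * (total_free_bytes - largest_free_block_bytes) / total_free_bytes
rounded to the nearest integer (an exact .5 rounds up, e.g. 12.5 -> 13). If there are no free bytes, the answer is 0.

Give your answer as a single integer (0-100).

Answer: 36

Derivation:
Op 1: a = malloc(8) -> a = 0; heap: [0-7 ALLOC][8-24 FREE]
Op 2: a = realloc(a, 3) -> a = 0; heap: [0-2 ALLOC][3-24 FREE]
Op 3: a = realloc(a, 9) -> a = 0; heap: [0-8 ALLOC][9-24 FREE]
Op 4: b = malloc(1) -> b = 9; heap: [0-8 ALLOC][9-9 ALLOC][10-24 FREE]
Op 5: free(a) -> (freed a); heap: [0-8 FREE][9-9 ALLOC][10-24 FREE]
Op 6: b = realloc(b, 11) -> b = 9; heap: [0-8 FREE][9-19 ALLOC][20-24 FREE]
Free blocks: [9 5] total_free=14 largest=9 -> 100*(14-9)/14 = 500/14 ≈ 35.714 -> rounds to 36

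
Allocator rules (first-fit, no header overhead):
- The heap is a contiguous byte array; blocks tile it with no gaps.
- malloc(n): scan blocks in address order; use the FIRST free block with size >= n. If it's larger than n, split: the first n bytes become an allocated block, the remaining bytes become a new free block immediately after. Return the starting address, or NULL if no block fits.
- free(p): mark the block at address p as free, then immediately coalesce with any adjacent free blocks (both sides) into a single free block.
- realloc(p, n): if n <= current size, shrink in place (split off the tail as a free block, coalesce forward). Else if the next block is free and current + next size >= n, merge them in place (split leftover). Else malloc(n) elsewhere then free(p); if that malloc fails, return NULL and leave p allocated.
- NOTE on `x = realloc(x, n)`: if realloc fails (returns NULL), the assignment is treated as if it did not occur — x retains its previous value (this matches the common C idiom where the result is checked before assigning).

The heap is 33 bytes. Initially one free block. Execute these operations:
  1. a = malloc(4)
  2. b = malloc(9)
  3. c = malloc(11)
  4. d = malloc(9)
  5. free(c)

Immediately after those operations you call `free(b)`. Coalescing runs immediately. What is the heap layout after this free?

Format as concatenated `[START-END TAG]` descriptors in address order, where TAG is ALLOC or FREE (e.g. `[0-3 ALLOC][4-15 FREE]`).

Op 1: a = malloc(4) -> a = 0; heap: [0-3 ALLOC][4-32 FREE]
Op 2: b = malloc(9) -> b = 4; heap: [0-3 ALLOC][4-12 ALLOC][13-32 FREE]
Op 3: c = malloc(11) -> c = 13; heap: [0-3 ALLOC][4-12 ALLOC][13-23 ALLOC][24-32 FREE]
Op 4: d = malloc(9) -> d = 24; heap: [0-3 ALLOC][4-12 ALLOC][13-23 ALLOC][24-32 ALLOC]
Op 5: free(c) -> (freed c); heap: [0-3 ALLOC][4-12 ALLOC][13-23 FREE][24-32 ALLOC]
free(b): b = 4 -> block [4-12 ALLOC]; mark free, coalesce with adjacent free neighbors -> [0-3 ALLOC][4-23 FREE][24-32 ALLOC]

Answer: [0-3 ALLOC][4-23 FREE][24-32 ALLOC]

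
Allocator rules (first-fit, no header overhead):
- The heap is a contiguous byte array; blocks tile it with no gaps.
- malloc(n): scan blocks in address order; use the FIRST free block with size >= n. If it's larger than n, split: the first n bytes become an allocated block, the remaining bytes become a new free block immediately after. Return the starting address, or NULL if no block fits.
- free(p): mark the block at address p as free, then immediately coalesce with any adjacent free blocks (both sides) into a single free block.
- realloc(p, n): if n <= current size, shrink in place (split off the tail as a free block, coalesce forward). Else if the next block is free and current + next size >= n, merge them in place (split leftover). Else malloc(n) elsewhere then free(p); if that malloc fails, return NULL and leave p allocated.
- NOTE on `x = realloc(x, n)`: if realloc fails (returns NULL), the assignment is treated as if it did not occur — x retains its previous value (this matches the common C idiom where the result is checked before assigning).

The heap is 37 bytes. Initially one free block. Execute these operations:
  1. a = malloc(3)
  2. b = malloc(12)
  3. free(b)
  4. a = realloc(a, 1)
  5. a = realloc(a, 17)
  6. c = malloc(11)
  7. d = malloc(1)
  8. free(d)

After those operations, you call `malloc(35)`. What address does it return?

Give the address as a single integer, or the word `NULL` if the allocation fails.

Answer: NULL

Derivation:
Op 1: a = malloc(3) -> a = 0; heap: [0-2 ALLOC][3-36 FREE]
Op 2: b = malloc(12) -> b = 3; heap: [0-2 ALLOC][3-14 ALLOC][15-36 FREE]
Op 3: free(b) -> (freed b); heap: [0-2 ALLOC][3-36 FREE]
Op 4: a = realloc(a, 1) -> a = 0; heap: [0-0 ALLOC][1-36 FREE]
Op 5: a = realloc(a, 17) -> a = 0; heap: [0-16 ALLOC][17-36 FREE]
Op 6: c = malloc(11) -> c = 17; heap: [0-16 ALLOC][17-27 ALLOC][28-36 FREE]
Op 7: d = malloc(1) -> d = 28; heap: [0-16 ALLOC][17-27 ALLOC][28-28 ALLOC][29-36 FREE]
Op 8: free(d) -> (freed d); heap: [0-16 ALLOC][17-27 ALLOC][28-36 FREE]
malloc(35): first-fit scan over [0-16 ALLOC][17-27 ALLOC][28-36 FREE] -> NULL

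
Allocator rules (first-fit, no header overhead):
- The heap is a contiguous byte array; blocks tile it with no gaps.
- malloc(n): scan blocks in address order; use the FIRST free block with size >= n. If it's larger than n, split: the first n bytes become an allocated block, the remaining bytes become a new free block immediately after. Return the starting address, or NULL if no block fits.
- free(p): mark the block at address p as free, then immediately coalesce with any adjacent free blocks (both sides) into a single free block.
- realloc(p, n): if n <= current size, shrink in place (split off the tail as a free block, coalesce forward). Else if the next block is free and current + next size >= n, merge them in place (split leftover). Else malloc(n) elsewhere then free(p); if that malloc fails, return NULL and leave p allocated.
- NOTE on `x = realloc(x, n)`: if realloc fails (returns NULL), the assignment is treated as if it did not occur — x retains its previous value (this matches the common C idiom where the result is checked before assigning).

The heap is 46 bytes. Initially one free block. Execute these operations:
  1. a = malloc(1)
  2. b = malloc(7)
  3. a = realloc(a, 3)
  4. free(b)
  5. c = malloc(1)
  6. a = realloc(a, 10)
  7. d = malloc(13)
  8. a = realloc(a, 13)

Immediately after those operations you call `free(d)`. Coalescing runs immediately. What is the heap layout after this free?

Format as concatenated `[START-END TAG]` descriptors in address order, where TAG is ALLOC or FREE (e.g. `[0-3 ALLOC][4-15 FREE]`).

Op 1: a = malloc(1) -> a = 0; heap: [0-0 ALLOC][1-45 FREE]
Op 2: b = malloc(7) -> b = 1; heap: [0-0 ALLOC][1-7 ALLOC][8-45 FREE]
Op 3: a = realloc(a, 3) -> a = 8; heap: [0-0 FREE][1-7 ALLOC][8-10 ALLOC][11-45 FREE]
Op 4: free(b) -> (freed b); heap: [0-7 FREE][8-10 ALLOC][11-45 FREE]
Op 5: c = malloc(1) -> c = 0; heap: [0-0 ALLOC][1-7 FREE][8-10 ALLOC][11-45 FREE]
Op 6: a = realloc(a, 10) -> a = 8; heap: [0-0 ALLOC][1-7 FREE][8-17 ALLOC][18-45 FREE]
Op 7: d = malloc(13) -> d = 18; heap: [0-0 ALLOC][1-7 FREE][8-17 ALLOC][18-30 ALLOC][31-45 FREE]
Op 8: a = realloc(a, 13) -> a = 31; heap: [0-0 ALLOC][1-17 FREE][18-30 ALLOC][31-43 ALLOC][44-45 FREE]
free(d): d = 18 -> block [18-30 ALLOC]; mark free, coalesce with adjacent free neighbors -> [0-0 ALLOC][1-30 FREE][31-43 ALLOC][44-45 FREE]

Answer: [0-0 ALLOC][1-30 FREE][31-43 ALLOC][44-45 FREE]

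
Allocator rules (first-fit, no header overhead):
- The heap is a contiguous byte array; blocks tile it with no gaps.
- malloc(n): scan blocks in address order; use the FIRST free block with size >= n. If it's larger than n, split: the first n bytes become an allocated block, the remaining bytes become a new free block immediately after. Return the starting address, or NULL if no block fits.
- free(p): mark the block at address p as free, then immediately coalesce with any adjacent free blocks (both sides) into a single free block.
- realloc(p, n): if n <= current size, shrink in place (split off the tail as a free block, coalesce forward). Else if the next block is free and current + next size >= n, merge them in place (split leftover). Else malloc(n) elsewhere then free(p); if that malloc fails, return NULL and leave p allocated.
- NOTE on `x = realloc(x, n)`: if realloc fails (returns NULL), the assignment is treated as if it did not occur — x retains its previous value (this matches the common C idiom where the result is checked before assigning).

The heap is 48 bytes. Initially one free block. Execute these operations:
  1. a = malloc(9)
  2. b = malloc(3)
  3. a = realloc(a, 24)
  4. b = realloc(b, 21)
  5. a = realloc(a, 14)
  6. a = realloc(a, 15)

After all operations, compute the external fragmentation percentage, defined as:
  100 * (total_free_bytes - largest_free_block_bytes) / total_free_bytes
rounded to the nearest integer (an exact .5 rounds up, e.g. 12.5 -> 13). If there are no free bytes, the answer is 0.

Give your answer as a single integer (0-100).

Op 1: a = malloc(9) -> a = 0; heap: [0-8 ALLOC][9-47 FREE]
Op 2: b = malloc(3) -> b = 9; heap: [0-8 ALLOC][9-11 ALLOC][12-47 FREE]
Op 3: a = realloc(a, 24) -> a = 12; heap: [0-8 FREE][9-11 ALLOC][12-35 ALLOC][36-47 FREE]
Op 4: b = realloc(b, 21) -> NULL (b unchanged); heap: [0-8 FREE][9-11 ALLOC][12-35 ALLOC][36-47 FREE]
Op 5: a = realloc(a, 14) -> a = 12; heap: [0-8 FREE][9-11 ALLOC][12-25 ALLOC][26-47 FREE]
Op 6: a = realloc(a, 15) -> a = 12; heap: [0-8 FREE][9-11 ALLOC][12-26 ALLOC][27-47 FREE]
Free blocks: [9 21] total_free=30 largest=21 -> 100*(30-21)/30 = 900/30 = 30

Answer: 30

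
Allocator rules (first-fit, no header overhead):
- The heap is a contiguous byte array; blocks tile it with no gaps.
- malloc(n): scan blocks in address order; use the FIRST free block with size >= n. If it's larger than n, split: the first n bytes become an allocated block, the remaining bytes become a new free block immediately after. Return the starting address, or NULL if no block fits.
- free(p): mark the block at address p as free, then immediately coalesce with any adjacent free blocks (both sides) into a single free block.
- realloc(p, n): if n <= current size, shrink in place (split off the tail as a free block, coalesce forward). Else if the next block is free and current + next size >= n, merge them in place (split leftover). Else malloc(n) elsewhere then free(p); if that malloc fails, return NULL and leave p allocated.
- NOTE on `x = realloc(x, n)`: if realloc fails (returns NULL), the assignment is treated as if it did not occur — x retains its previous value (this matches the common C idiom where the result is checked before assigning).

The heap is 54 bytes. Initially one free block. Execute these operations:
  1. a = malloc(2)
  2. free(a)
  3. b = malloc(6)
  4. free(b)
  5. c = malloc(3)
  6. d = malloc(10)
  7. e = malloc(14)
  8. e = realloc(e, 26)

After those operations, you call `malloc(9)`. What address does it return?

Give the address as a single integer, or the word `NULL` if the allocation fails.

Op 1: a = malloc(2) -> a = 0; heap: [0-1 ALLOC][2-53 FREE]
Op 2: free(a) -> (freed a); heap: [0-53 FREE]
Op 3: b = malloc(6) -> b = 0; heap: [0-5 ALLOC][6-53 FREE]
Op 4: free(b) -> (freed b); heap: [0-53 FREE]
Op 5: c = malloc(3) -> c = 0; heap: [0-2 ALLOC][3-53 FREE]
Op 6: d = malloc(10) -> d = 3; heap: [0-2 ALLOC][3-12 ALLOC][13-53 FREE]
Op 7: e = malloc(14) -> e = 13; heap: [0-2 ALLOC][3-12 ALLOC][13-26 ALLOC][27-53 FREE]
Op 8: e = realloc(e, 26) -> e = 13; heap: [0-2 ALLOC][3-12 ALLOC][13-38 ALLOC][39-53 FREE]
malloc(9): first-fit scan over [0-2 ALLOC][3-12 ALLOC][13-38 ALLOC][39-53 FREE] -> 39

Answer: 39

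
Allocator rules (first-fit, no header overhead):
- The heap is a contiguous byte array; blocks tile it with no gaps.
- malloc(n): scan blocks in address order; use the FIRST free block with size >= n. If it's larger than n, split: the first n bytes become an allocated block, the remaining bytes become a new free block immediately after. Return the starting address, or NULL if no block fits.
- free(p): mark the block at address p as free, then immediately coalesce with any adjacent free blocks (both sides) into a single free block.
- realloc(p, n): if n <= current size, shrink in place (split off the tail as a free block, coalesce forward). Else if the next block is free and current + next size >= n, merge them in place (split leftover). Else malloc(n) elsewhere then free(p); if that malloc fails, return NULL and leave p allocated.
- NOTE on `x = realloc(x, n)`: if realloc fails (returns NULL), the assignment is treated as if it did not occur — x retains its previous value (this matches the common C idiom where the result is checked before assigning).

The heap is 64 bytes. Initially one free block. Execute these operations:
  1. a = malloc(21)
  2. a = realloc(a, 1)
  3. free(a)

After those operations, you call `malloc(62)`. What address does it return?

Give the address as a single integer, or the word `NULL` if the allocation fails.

Answer: 0

Derivation:
Op 1: a = malloc(21) -> a = 0; heap: [0-20 ALLOC][21-63 FREE]
Op 2: a = realloc(a, 1) -> a = 0; heap: [0-0 ALLOC][1-63 FREE]
Op 3: free(a) -> (freed a); heap: [0-63 FREE]
malloc(62): first-fit scan over [0-63 FREE] -> 0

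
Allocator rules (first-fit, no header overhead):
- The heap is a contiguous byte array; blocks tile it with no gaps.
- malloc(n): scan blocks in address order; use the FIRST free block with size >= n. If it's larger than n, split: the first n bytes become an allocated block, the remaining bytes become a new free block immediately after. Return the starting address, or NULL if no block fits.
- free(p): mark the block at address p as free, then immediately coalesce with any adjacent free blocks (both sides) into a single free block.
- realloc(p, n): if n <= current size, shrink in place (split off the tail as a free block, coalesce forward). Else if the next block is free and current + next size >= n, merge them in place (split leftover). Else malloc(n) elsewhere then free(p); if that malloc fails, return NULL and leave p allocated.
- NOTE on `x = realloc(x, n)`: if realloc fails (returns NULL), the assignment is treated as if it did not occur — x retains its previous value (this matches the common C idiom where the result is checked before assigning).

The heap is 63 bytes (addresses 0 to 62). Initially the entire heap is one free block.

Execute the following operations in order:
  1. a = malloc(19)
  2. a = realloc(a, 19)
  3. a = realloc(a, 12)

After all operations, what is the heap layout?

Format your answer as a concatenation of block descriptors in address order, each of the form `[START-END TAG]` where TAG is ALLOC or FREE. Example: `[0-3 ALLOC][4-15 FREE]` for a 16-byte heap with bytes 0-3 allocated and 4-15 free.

Answer: [0-11 ALLOC][12-62 FREE]

Derivation:
Op 1: a = malloc(19) -> a = 0; heap: [0-18 ALLOC][19-62 FREE]
Op 2: a = realloc(a, 19) -> a = 0; heap: [0-18 ALLOC][19-62 FREE]
Op 3: a = realloc(a, 12) -> a = 0; heap: [0-11 ALLOC][12-62 FREE]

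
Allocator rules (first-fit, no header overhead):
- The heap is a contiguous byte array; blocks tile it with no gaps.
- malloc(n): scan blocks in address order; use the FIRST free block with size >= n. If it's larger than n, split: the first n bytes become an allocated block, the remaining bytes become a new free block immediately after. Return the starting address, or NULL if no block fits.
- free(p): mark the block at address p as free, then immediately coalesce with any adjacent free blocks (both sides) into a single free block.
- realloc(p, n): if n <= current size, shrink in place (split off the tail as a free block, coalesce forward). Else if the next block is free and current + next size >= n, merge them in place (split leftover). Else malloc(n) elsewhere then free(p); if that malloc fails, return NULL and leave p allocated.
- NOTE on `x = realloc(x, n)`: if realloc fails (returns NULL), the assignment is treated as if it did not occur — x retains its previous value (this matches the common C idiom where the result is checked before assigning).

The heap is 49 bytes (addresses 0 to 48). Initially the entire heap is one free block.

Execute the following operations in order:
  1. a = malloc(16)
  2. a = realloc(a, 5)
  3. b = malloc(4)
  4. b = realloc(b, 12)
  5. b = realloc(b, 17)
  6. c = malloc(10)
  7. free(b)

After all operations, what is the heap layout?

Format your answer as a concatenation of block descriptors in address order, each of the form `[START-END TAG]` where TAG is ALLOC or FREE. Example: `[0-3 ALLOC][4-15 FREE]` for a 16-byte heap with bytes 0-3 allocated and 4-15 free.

Answer: [0-4 ALLOC][5-21 FREE][22-31 ALLOC][32-48 FREE]

Derivation:
Op 1: a = malloc(16) -> a = 0; heap: [0-15 ALLOC][16-48 FREE]
Op 2: a = realloc(a, 5) -> a = 0; heap: [0-4 ALLOC][5-48 FREE]
Op 3: b = malloc(4) -> b = 5; heap: [0-4 ALLOC][5-8 ALLOC][9-48 FREE]
Op 4: b = realloc(b, 12) -> b = 5; heap: [0-4 ALLOC][5-16 ALLOC][17-48 FREE]
Op 5: b = realloc(b, 17) -> b = 5; heap: [0-4 ALLOC][5-21 ALLOC][22-48 FREE]
Op 6: c = malloc(10) -> c = 22; heap: [0-4 ALLOC][5-21 ALLOC][22-31 ALLOC][32-48 FREE]
Op 7: free(b) -> (freed b); heap: [0-4 ALLOC][5-21 FREE][22-31 ALLOC][32-48 FREE]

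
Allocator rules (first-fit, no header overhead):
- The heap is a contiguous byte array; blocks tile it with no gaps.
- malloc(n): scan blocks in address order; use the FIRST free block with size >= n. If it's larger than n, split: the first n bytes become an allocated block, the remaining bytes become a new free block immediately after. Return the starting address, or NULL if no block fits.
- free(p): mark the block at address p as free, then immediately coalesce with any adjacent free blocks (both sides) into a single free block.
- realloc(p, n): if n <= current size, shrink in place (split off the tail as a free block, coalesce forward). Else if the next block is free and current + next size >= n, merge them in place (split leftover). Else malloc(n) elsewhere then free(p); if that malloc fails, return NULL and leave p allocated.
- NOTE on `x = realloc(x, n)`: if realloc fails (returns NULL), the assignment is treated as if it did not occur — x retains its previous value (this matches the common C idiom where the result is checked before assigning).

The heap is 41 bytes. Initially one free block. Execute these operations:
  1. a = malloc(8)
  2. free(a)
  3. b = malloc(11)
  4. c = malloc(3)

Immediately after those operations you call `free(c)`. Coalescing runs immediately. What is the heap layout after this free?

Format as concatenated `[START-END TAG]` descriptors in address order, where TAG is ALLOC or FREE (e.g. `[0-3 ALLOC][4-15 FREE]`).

Answer: [0-10 ALLOC][11-40 FREE]

Derivation:
Op 1: a = malloc(8) -> a = 0; heap: [0-7 ALLOC][8-40 FREE]
Op 2: free(a) -> (freed a); heap: [0-40 FREE]
Op 3: b = malloc(11) -> b = 0; heap: [0-10 ALLOC][11-40 FREE]
Op 4: c = malloc(3) -> c = 11; heap: [0-10 ALLOC][11-13 ALLOC][14-40 FREE]
free(c): c = 11 -> block [11-13 ALLOC]; mark free, coalesce with adjacent free neighbors -> [0-10 ALLOC][11-40 FREE]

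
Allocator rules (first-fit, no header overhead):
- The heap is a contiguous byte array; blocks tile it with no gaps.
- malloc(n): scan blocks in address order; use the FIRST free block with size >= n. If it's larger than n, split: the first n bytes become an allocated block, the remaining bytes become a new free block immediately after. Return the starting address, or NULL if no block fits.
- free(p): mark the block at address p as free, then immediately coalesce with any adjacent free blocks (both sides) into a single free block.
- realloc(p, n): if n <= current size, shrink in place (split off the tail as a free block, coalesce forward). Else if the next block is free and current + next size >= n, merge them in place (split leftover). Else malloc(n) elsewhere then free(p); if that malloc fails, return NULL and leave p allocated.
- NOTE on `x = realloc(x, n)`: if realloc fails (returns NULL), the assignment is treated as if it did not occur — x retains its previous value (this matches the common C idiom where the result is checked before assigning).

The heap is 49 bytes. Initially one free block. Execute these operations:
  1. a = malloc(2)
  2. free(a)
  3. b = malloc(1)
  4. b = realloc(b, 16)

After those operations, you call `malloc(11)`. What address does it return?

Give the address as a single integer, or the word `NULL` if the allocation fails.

Answer: 16

Derivation:
Op 1: a = malloc(2) -> a = 0; heap: [0-1 ALLOC][2-48 FREE]
Op 2: free(a) -> (freed a); heap: [0-48 FREE]
Op 3: b = malloc(1) -> b = 0; heap: [0-0 ALLOC][1-48 FREE]
Op 4: b = realloc(b, 16) -> b = 0; heap: [0-15 ALLOC][16-48 FREE]
malloc(11): first-fit scan over [0-15 ALLOC][16-48 FREE] -> 16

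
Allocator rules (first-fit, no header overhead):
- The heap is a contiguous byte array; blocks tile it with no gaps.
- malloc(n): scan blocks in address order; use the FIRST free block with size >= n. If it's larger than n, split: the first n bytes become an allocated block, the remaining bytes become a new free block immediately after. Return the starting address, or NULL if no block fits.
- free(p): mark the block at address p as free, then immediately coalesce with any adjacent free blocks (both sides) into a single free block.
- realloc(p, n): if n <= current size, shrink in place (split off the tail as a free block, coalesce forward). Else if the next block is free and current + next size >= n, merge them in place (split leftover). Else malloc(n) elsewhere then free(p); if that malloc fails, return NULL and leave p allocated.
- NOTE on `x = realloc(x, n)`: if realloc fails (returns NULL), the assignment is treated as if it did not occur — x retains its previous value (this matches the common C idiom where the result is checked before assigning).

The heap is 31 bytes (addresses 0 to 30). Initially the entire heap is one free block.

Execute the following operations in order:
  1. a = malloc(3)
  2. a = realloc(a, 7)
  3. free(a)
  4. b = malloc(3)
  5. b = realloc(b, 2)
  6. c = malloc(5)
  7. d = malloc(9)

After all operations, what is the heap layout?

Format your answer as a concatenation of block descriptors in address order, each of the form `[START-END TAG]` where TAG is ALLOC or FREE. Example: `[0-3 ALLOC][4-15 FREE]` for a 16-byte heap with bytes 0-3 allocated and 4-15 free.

Answer: [0-1 ALLOC][2-6 ALLOC][7-15 ALLOC][16-30 FREE]

Derivation:
Op 1: a = malloc(3) -> a = 0; heap: [0-2 ALLOC][3-30 FREE]
Op 2: a = realloc(a, 7) -> a = 0; heap: [0-6 ALLOC][7-30 FREE]
Op 3: free(a) -> (freed a); heap: [0-30 FREE]
Op 4: b = malloc(3) -> b = 0; heap: [0-2 ALLOC][3-30 FREE]
Op 5: b = realloc(b, 2) -> b = 0; heap: [0-1 ALLOC][2-30 FREE]
Op 6: c = malloc(5) -> c = 2; heap: [0-1 ALLOC][2-6 ALLOC][7-30 FREE]
Op 7: d = malloc(9) -> d = 7; heap: [0-1 ALLOC][2-6 ALLOC][7-15 ALLOC][16-30 FREE]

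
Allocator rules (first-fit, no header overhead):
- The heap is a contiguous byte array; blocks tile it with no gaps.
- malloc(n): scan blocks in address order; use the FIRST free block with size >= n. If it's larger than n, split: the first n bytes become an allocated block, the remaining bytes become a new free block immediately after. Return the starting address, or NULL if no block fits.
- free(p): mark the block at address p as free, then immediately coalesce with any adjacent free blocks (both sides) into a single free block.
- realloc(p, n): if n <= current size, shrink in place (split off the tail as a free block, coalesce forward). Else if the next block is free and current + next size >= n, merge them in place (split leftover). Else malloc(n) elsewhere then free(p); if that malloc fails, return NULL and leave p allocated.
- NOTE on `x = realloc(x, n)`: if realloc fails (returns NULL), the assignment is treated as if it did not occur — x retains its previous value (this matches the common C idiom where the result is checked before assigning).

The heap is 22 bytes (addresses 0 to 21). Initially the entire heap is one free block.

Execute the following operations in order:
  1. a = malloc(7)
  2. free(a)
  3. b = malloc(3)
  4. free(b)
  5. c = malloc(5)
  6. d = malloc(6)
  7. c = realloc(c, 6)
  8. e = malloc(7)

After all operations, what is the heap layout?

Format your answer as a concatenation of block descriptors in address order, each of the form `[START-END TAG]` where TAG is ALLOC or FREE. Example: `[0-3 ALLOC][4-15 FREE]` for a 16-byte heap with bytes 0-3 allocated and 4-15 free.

Answer: [0-4 FREE][5-10 ALLOC][11-16 ALLOC][17-21 FREE]

Derivation:
Op 1: a = malloc(7) -> a = 0; heap: [0-6 ALLOC][7-21 FREE]
Op 2: free(a) -> (freed a); heap: [0-21 FREE]
Op 3: b = malloc(3) -> b = 0; heap: [0-2 ALLOC][3-21 FREE]
Op 4: free(b) -> (freed b); heap: [0-21 FREE]
Op 5: c = malloc(5) -> c = 0; heap: [0-4 ALLOC][5-21 FREE]
Op 6: d = malloc(6) -> d = 5; heap: [0-4 ALLOC][5-10 ALLOC][11-21 FREE]
Op 7: c = realloc(c, 6) -> c = 11; heap: [0-4 FREE][5-10 ALLOC][11-16 ALLOC][17-21 FREE]
Op 8: e = malloc(7) -> e = NULL; heap: [0-4 FREE][5-10 ALLOC][11-16 ALLOC][17-21 FREE]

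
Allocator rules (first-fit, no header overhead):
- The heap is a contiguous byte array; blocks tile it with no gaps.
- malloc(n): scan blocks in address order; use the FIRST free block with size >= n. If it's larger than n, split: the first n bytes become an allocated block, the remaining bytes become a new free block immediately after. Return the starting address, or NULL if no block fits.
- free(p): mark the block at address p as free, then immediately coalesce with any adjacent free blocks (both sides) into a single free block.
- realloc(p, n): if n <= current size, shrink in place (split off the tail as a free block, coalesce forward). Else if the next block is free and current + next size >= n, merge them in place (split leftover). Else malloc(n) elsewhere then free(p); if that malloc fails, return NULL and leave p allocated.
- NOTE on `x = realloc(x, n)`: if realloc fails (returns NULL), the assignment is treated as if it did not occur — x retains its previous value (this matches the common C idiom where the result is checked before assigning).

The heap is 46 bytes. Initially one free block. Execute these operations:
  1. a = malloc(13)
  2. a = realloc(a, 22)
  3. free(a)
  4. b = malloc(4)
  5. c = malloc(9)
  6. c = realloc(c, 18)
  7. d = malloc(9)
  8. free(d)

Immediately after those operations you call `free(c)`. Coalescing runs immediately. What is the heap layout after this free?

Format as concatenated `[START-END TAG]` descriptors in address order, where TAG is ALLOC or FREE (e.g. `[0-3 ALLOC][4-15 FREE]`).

Answer: [0-3 ALLOC][4-45 FREE]

Derivation:
Op 1: a = malloc(13) -> a = 0; heap: [0-12 ALLOC][13-45 FREE]
Op 2: a = realloc(a, 22) -> a = 0; heap: [0-21 ALLOC][22-45 FREE]
Op 3: free(a) -> (freed a); heap: [0-45 FREE]
Op 4: b = malloc(4) -> b = 0; heap: [0-3 ALLOC][4-45 FREE]
Op 5: c = malloc(9) -> c = 4; heap: [0-3 ALLOC][4-12 ALLOC][13-45 FREE]
Op 6: c = realloc(c, 18) -> c = 4; heap: [0-3 ALLOC][4-21 ALLOC][22-45 FREE]
Op 7: d = malloc(9) -> d = 22; heap: [0-3 ALLOC][4-21 ALLOC][22-30 ALLOC][31-45 FREE]
Op 8: free(d) -> (freed d); heap: [0-3 ALLOC][4-21 ALLOC][22-45 FREE]
free(c): c = 4 -> block [4-21 ALLOC]; mark free, coalesce with adjacent free neighbors -> [0-3 ALLOC][4-45 FREE]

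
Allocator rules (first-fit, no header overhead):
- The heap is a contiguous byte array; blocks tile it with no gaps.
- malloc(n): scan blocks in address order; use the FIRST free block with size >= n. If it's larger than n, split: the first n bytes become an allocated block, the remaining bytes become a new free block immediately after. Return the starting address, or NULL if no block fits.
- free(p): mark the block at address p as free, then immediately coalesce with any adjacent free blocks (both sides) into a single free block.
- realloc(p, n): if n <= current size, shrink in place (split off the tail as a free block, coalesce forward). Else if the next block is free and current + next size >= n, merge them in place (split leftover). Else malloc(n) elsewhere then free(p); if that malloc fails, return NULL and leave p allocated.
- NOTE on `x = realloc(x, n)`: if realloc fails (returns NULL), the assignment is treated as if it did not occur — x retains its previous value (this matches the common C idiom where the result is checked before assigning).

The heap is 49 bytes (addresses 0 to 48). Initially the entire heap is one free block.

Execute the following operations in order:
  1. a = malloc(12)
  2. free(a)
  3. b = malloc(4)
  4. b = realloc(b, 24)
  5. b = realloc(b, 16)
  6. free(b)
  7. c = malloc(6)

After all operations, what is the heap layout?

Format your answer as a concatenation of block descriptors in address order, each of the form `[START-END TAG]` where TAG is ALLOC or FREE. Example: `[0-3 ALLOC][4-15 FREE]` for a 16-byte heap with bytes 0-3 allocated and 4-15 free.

Op 1: a = malloc(12) -> a = 0; heap: [0-11 ALLOC][12-48 FREE]
Op 2: free(a) -> (freed a); heap: [0-48 FREE]
Op 3: b = malloc(4) -> b = 0; heap: [0-3 ALLOC][4-48 FREE]
Op 4: b = realloc(b, 24) -> b = 0; heap: [0-23 ALLOC][24-48 FREE]
Op 5: b = realloc(b, 16) -> b = 0; heap: [0-15 ALLOC][16-48 FREE]
Op 6: free(b) -> (freed b); heap: [0-48 FREE]
Op 7: c = malloc(6) -> c = 0; heap: [0-5 ALLOC][6-48 FREE]

Answer: [0-5 ALLOC][6-48 FREE]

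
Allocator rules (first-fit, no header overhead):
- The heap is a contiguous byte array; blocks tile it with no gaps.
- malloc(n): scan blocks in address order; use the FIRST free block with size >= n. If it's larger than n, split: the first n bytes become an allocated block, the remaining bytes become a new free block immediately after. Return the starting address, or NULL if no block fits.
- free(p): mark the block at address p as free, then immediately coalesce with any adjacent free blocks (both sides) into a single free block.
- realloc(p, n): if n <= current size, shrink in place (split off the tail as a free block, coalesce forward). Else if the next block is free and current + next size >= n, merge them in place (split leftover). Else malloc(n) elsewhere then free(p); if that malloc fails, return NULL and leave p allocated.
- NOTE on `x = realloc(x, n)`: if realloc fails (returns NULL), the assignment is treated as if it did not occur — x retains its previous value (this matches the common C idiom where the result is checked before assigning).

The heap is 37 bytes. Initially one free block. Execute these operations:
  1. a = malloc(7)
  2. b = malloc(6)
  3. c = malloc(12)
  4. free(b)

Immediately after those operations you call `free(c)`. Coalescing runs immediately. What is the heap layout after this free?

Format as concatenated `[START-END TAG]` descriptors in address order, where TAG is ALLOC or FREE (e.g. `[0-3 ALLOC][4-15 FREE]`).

Op 1: a = malloc(7) -> a = 0; heap: [0-6 ALLOC][7-36 FREE]
Op 2: b = malloc(6) -> b = 7; heap: [0-6 ALLOC][7-12 ALLOC][13-36 FREE]
Op 3: c = malloc(12) -> c = 13; heap: [0-6 ALLOC][7-12 ALLOC][13-24 ALLOC][25-36 FREE]
Op 4: free(b) -> (freed b); heap: [0-6 ALLOC][7-12 FREE][13-24 ALLOC][25-36 FREE]
free(c): c = 13 -> block [13-24 ALLOC]; mark free, coalesce with adjacent free neighbors -> [0-6 ALLOC][7-36 FREE]

Answer: [0-6 ALLOC][7-36 FREE]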